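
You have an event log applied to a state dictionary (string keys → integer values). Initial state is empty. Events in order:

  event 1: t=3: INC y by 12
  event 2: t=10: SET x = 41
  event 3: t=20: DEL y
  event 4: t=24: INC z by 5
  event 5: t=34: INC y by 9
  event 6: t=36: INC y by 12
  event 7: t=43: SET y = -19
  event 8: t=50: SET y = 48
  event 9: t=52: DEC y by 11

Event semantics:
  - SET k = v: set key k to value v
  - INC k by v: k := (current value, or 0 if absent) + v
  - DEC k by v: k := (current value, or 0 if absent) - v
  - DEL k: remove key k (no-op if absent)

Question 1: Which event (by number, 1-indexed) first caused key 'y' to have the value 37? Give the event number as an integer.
Answer: 9

Derivation:
Looking for first event where y becomes 37:
  event 1: y = 12
  event 2: y = 12
  event 3: y = (absent)
  event 5: y = 9
  event 6: y = 21
  event 7: y = -19
  event 8: y = 48
  event 9: y 48 -> 37  <-- first match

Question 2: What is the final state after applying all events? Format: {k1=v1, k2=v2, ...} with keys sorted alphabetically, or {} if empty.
Answer: {x=41, y=37, z=5}

Derivation:
  after event 1 (t=3: INC y by 12): {y=12}
  after event 2 (t=10: SET x = 41): {x=41, y=12}
  after event 3 (t=20: DEL y): {x=41}
  after event 4 (t=24: INC z by 5): {x=41, z=5}
  after event 5 (t=34: INC y by 9): {x=41, y=9, z=5}
  after event 6 (t=36: INC y by 12): {x=41, y=21, z=5}
  after event 7 (t=43: SET y = -19): {x=41, y=-19, z=5}
  after event 8 (t=50: SET y = 48): {x=41, y=48, z=5}
  after event 9 (t=52: DEC y by 11): {x=41, y=37, z=5}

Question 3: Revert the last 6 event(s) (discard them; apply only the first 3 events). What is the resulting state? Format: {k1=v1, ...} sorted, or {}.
Answer: {x=41}

Derivation:
Keep first 3 events (discard last 6):
  after event 1 (t=3: INC y by 12): {y=12}
  after event 2 (t=10: SET x = 41): {x=41, y=12}
  after event 3 (t=20: DEL y): {x=41}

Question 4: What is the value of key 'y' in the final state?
Track key 'y' through all 9 events:
  event 1 (t=3: INC y by 12): y (absent) -> 12
  event 2 (t=10: SET x = 41): y unchanged
  event 3 (t=20: DEL y): y 12 -> (absent)
  event 4 (t=24: INC z by 5): y unchanged
  event 5 (t=34: INC y by 9): y (absent) -> 9
  event 6 (t=36: INC y by 12): y 9 -> 21
  event 7 (t=43: SET y = -19): y 21 -> -19
  event 8 (t=50: SET y = 48): y -19 -> 48
  event 9 (t=52: DEC y by 11): y 48 -> 37
Final: y = 37

Answer: 37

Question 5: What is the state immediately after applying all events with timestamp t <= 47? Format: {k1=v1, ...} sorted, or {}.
Apply events with t <= 47 (7 events):
  after event 1 (t=3: INC y by 12): {y=12}
  after event 2 (t=10: SET x = 41): {x=41, y=12}
  after event 3 (t=20: DEL y): {x=41}
  after event 4 (t=24: INC z by 5): {x=41, z=5}
  after event 5 (t=34: INC y by 9): {x=41, y=9, z=5}
  after event 6 (t=36: INC y by 12): {x=41, y=21, z=5}
  after event 7 (t=43: SET y = -19): {x=41, y=-19, z=5}

Answer: {x=41, y=-19, z=5}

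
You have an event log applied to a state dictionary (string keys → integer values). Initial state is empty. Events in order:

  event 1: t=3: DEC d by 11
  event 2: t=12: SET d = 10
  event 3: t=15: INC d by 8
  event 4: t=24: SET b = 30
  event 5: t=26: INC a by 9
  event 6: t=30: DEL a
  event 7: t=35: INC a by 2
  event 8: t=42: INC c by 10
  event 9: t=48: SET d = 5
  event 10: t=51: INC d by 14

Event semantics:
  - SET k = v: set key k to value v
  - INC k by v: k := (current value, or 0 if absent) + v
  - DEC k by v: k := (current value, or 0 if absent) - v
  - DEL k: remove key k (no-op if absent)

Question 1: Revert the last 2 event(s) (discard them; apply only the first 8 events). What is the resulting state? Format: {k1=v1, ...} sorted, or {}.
Keep first 8 events (discard last 2):
  after event 1 (t=3: DEC d by 11): {d=-11}
  after event 2 (t=12: SET d = 10): {d=10}
  after event 3 (t=15: INC d by 8): {d=18}
  after event 4 (t=24: SET b = 30): {b=30, d=18}
  after event 5 (t=26: INC a by 9): {a=9, b=30, d=18}
  after event 6 (t=30: DEL a): {b=30, d=18}
  after event 7 (t=35: INC a by 2): {a=2, b=30, d=18}
  after event 8 (t=42: INC c by 10): {a=2, b=30, c=10, d=18}

Answer: {a=2, b=30, c=10, d=18}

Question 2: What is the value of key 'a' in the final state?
Answer: 2

Derivation:
Track key 'a' through all 10 events:
  event 1 (t=3: DEC d by 11): a unchanged
  event 2 (t=12: SET d = 10): a unchanged
  event 3 (t=15: INC d by 8): a unchanged
  event 4 (t=24: SET b = 30): a unchanged
  event 5 (t=26: INC a by 9): a (absent) -> 9
  event 6 (t=30: DEL a): a 9 -> (absent)
  event 7 (t=35: INC a by 2): a (absent) -> 2
  event 8 (t=42: INC c by 10): a unchanged
  event 9 (t=48: SET d = 5): a unchanged
  event 10 (t=51: INC d by 14): a unchanged
Final: a = 2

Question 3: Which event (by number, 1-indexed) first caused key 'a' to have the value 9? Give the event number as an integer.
Looking for first event where a becomes 9:
  event 5: a (absent) -> 9  <-- first match

Answer: 5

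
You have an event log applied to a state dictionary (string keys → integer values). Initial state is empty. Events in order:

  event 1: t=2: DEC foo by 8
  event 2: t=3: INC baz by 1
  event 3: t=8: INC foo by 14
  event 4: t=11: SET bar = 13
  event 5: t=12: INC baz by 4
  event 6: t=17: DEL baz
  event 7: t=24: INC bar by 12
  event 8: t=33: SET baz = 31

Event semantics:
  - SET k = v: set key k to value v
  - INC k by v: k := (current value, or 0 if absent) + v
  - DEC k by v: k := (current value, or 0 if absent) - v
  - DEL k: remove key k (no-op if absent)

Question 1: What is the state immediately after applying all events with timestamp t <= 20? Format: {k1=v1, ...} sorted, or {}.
Answer: {bar=13, foo=6}

Derivation:
Apply events with t <= 20 (6 events):
  after event 1 (t=2: DEC foo by 8): {foo=-8}
  after event 2 (t=3: INC baz by 1): {baz=1, foo=-8}
  after event 3 (t=8: INC foo by 14): {baz=1, foo=6}
  after event 4 (t=11: SET bar = 13): {bar=13, baz=1, foo=6}
  after event 5 (t=12: INC baz by 4): {bar=13, baz=5, foo=6}
  after event 6 (t=17: DEL baz): {bar=13, foo=6}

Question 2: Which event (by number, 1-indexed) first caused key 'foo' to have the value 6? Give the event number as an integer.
Answer: 3

Derivation:
Looking for first event where foo becomes 6:
  event 1: foo = -8
  event 2: foo = -8
  event 3: foo -8 -> 6  <-- first match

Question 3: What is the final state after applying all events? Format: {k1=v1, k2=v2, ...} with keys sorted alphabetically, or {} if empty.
  after event 1 (t=2: DEC foo by 8): {foo=-8}
  after event 2 (t=3: INC baz by 1): {baz=1, foo=-8}
  after event 3 (t=8: INC foo by 14): {baz=1, foo=6}
  after event 4 (t=11: SET bar = 13): {bar=13, baz=1, foo=6}
  after event 5 (t=12: INC baz by 4): {bar=13, baz=5, foo=6}
  after event 6 (t=17: DEL baz): {bar=13, foo=6}
  after event 7 (t=24: INC bar by 12): {bar=25, foo=6}
  after event 8 (t=33: SET baz = 31): {bar=25, baz=31, foo=6}

Answer: {bar=25, baz=31, foo=6}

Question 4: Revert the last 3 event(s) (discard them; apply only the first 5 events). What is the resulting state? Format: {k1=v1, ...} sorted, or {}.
Keep first 5 events (discard last 3):
  after event 1 (t=2: DEC foo by 8): {foo=-8}
  after event 2 (t=3: INC baz by 1): {baz=1, foo=-8}
  after event 3 (t=8: INC foo by 14): {baz=1, foo=6}
  after event 4 (t=11: SET bar = 13): {bar=13, baz=1, foo=6}
  after event 5 (t=12: INC baz by 4): {bar=13, baz=5, foo=6}

Answer: {bar=13, baz=5, foo=6}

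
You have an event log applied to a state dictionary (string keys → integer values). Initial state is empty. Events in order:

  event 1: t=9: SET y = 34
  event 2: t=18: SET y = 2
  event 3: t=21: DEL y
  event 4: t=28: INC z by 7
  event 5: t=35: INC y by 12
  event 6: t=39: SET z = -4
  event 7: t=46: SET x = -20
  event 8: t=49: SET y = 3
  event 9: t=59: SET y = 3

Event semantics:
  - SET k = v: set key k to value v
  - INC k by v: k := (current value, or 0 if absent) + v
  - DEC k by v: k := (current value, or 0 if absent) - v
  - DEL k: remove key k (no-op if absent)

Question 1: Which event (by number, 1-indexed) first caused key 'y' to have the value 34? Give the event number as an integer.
Answer: 1

Derivation:
Looking for first event where y becomes 34:
  event 1: y (absent) -> 34  <-- first match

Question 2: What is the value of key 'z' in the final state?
Track key 'z' through all 9 events:
  event 1 (t=9: SET y = 34): z unchanged
  event 2 (t=18: SET y = 2): z unchanged
  event 3 (t=21: DEL y): z unchanged
  event 4 (t=28: INC z by 7): z (absent) -> 7
  event 5 (t=35: INC y by 12): z unchanged
  event 6 (t=39: SET z = -4): z 7 -> -4
  event 7 (t=46: SET x = -20): z unchanged
  event 8 (t=49: SET y = 3): z unchanged
  event 9 (t=59: SET y = 3): z unchanged
Final: z = -4

Answer: -4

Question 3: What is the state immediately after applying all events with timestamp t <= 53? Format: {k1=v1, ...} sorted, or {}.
Answer: {x=-20, y=3, z=-4}

Derivation:
Apply events with t <= 53 (8 events):
  after event 1 (t=9: SET y = 34): {y=34}
  after event 2 (t=18: SET y = 2): {y=2}
  after event 3 (t=21: DEL y): {}
  after event 4 (t=28: INC z by 7): {z=7}
  after event 5 (t=35: INC y by 12): {y=12, z=7}
  after event 6 (t=39: SET z = -4): {y=12, z=-4}
  after event 7 (t=46: SET x = -20): {x=-20, y=12, z=-4}
  after event 8 (t=49: SET y = 3): {x=-20, y=3, z=-4}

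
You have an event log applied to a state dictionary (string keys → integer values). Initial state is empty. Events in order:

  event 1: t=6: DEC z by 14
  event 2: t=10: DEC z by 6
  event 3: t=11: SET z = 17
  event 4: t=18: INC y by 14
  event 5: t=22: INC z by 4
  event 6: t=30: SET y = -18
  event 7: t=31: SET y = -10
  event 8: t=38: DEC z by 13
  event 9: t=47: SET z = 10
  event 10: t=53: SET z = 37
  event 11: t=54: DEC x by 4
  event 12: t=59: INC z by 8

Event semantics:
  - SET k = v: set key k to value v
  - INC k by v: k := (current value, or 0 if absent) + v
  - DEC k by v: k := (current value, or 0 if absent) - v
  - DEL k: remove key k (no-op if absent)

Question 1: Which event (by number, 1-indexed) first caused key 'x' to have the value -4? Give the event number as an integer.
Answer: 11

Derivation:
Looking for first event where x becomes -4:
  event 11: x (absent) -> -4  <-- first match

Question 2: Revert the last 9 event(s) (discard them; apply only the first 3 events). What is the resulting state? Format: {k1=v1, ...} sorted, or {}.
Keep first 3 events (discard last 9):
  after event 1 (t=6: DEC z by 14): {z=-14}
  after event 2 (t=10: DEC z by 6): {z=-20}
  after event 3 (t=11: SET z = 17): {z=17}

Answer: {z=17}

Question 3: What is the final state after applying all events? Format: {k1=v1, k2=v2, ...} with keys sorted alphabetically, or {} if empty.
  after event 1 (t=6: DEC z by 14): {z=-14}
  after event 2 (t=10: DEC z by 6): {z=-20}
  after event 3 (t=11: SET z = 17): {z=17}
  after event 4 (t=18: INC y by 14): {y=14, z=17}
  after event 5 (t=22: INC z by 4): {y=14, z=21}
  after event 6 (t=30: SET y = -18): {y=-18, z=21}
  after event 7 (t=31: SET y = -10): {y=-10, z=21}
  after event 8 (t=38: DEC z by 13): {y=-10, z=8}
  after event 9 (t=47: SET z = 10): {y=-10, z=10}
  after event 10 (t=53: SET z = 37): {y=-10, z=37}
  after event 11 (t=54: DEC x by 4): {x=-4, y=-10, z=37}
  after event 12 (t=59: INC z by 8): {x=-4, y=-10, z=45}

Answer: {x=-4, y=-10, z=45}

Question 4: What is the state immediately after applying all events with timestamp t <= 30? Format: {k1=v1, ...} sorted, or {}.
Apply events with t <= 30 (6 events):
  after event 1 (t=6: DEC z by 14): {z=-14}
  after event 2 (t=10: DEC z by 6): {z=-20}
  after event 3 (t=11: SET z = 17): {z=17}
  after event 4 (t=18: INC y by 14): {y=14, z=17}
  after event 5 (t=22: INC z by 4): {y=14, z=21}
  after event 6 (t=30: SET y = -18): {y=-18, z=21}

Answer: {y=-18, z=21}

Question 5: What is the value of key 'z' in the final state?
Answer: 45

Derivation:
Track key 'z' through all 12 events:
  event 1 (t=6: DEC z by 14): z (absent) -> -14
  event 2 (t=10: DEC z by 6): z -14 -> -20
  event 3 (t=11: SET z = 17): z -20 -> 17
  event 4 (t=18: INC y by 14): z unchanged
  event 5 (t=22: INC z by 4): z 17 -> 21
  event 6 (t=30: SET y = -18): z unchanged
  event 7 (t=31: SET y = -10): z unchanged
  event 8 (t=38: DEC z by 13): z 21 -> 8
  event 9 (t=47: SET z = 10): z 8 -> 10
  event 10 (t=53: SET z = 37): z 10 -> 37
  event 11 (t=54: DEC x by 4): z unchanged
  event 12 (t=59: INC z by 8): z 37 -> 45
Final: z = 45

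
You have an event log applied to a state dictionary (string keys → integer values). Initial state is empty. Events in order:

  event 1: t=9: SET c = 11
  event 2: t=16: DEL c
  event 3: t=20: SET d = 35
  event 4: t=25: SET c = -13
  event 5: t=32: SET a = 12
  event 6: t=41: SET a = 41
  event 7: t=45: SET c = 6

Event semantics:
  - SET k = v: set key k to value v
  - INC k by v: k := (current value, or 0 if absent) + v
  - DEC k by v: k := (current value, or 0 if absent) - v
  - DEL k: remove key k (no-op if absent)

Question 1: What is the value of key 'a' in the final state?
Track key 'a' through all 7 events:
  event 1 (t=9: SET c = 11): a unchanged
  event 2 (t=16: DEL c): a unchanged
  event 3 (t=20: SET d = 35): a unchanged
  event 4 (t=25: SET c = -13): a unchanged
  event 5 (t=32: SET a = 12): a (absent) -> 12
  event 6 (t=41: SET a = 41): a 12 -> 41
  event 7 (t=45: SET c = 6): a unchanged
Final: a = 41

Answer: 41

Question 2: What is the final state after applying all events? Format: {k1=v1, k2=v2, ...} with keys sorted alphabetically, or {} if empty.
Answer: {a=41, c=6, d=35}

Derivation:
  after event 1 (t=9: SET c = 11): {c=11}
  after event 2 (t=16: DEL c): {}
  after event 3 (t=20: SET d = 35): {d=35}
  after event 4 (t=25: SET c = -13): {c=-13, d=35}
  after event 5 (t=32: SET a = 12): {a=12, c=-13, d=35}
  after event 6 (t=41: SET a = 41): {a=41, c=-13, d=35}
  after event 7 (t=45: SET c = 6): {a=41, c=6, d=35}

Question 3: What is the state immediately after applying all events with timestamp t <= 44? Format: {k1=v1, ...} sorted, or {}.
Apply events with t <= 44 (6 events):
  after event 1 (t=9: SET c = 11): {c=11}
  after event 2 (t=16: DEL c): {}
  after event 3 (t=20: SET d = 35): {d=35}
  after event 4 (t=25: SET c = -13): {c=-13, d=35}
  after event 5 (t=32: SET a = 12): {a=12, c=-13, d=35}
  after event 6 (t=41: SET a = 41): {a=41, c=-13, d=35}

Answer: {a=41, c=-13, d=35}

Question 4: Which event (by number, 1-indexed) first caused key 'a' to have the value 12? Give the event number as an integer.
Looking for first event where a becomes 12:
  event 5: a (absent) -> 12  <-- first match

Answer: 5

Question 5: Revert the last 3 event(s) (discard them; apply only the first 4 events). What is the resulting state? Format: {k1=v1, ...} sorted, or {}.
Keep first 4 events (discard last 3):
  after event 1 (t=9: SET c = 11): {c=11}
  after event 2 (t=16: DEL c): {}
  after event 3 (t=20: SET d = 35): {d=35}
  after event 4 (t=25: SET c = -13): {c=-13, d=35}

Answer: {c=-13, d=35}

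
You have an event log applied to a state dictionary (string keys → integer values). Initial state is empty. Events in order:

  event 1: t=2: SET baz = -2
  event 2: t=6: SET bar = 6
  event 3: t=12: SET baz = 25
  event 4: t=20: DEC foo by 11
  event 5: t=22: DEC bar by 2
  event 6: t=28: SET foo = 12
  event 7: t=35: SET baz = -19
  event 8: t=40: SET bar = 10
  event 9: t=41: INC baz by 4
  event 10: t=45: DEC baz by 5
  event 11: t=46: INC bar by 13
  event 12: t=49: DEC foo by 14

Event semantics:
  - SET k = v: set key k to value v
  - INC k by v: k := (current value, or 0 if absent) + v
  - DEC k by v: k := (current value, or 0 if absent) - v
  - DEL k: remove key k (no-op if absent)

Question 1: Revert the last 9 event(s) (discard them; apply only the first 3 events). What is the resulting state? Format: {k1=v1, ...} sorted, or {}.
Answer: {bar=6, baz=25}

Derivation:
Keep first 3 events (discard last 9):
  after event 1 (t=2: SET baz = -2): {baz=-2}
  after event 2 (t=6: SET bar = 6): {bar=6, baz=-2}
  after event 3 (t=12: SET baz = 25): {bar=6, baz=25}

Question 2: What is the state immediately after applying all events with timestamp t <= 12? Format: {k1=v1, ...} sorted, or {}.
Answer: {bar=6, baz=25}

Derivation:
Apply events with t <= 12 (3 events):
  after event 1 (t=2: SET baz = -2): {baz=-2}
  after event 2 (t=6: SET bar = 6): {bar=6, baz=-2}
  after event 3 (t=12: SET baz = 25): {bar=6, baz=25}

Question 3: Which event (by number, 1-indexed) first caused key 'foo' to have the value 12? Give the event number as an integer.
Looking for first event where foo becomes 12:
  event 4: foo = -11
  event 5: foo = -11
  event 6: foo -11 -> 12  <-- first match

Answer: 6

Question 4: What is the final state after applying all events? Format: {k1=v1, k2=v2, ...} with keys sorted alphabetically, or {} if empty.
Answer: {bar=23, baz=-20, foo=-2}

Derivation:
  after event 1 (t=2: SET baz = -2): {baz=-2}
  after event 2 (t=6: SET bar = 6): {bar=6, baz=-2}
  after event 3 (t=12: SET baz = 25): {bar=6, baz=25}
  after event 4 (t=20: DEC foo by 11): {bar=6, baz=25, foo=-11}
  after event 5 (t=22: DEC bar by 2): {bar=4, baz=25, foo=-11}
  after event 6 (t=28: SET foo = 12): {bar=4, baz=25, foo=12}
  after event 7 (t=35: SET baz = -19): {bar=4, baz=-19, foo=12}
  after event 8 (t=40: SET bar = 10): {bar=10, baz=-19, foo=12}
  after event 9 (t=41: INC baz by 4): {bar=10, baz=-15, foo=12}
  after event 10 (t=45: DEC baz by 5): {bar=10, baz=-20, foo=12}
  after event 11 (t=46: INC bar by 13): {bar=23, baz=-20, foo=12}
  after event 12 (t=49: DEC foo by 14): {bar=23, baz=-20, foo=-2}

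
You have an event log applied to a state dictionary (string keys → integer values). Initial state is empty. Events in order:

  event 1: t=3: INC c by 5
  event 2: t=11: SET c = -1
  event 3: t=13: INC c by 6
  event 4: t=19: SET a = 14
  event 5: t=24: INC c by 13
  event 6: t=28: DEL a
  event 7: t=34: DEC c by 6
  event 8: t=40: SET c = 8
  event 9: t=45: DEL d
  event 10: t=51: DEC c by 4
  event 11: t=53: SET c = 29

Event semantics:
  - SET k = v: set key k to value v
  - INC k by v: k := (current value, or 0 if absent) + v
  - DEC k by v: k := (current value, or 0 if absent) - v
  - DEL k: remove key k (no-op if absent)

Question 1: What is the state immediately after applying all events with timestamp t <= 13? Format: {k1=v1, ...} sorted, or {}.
Answer: {c=5}

Derivation:
Apply events with t <= 13 (3 events):
  after event 1 (t=3: INC c by 5): {c=5}
  after event 2 (t=11: SET c = -1): {c=-1}
  after event 3 (t=13: INC c by 6): {c=5}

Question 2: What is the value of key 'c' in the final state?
Answer: 29

Derivation:
Track key 'c' through all 11 events:
  event 1 (t=3: INC c by 5): c (absent) -> 5
  event 2 (t=11: SET c = -1): c 5 -> -1
  event 3 (t=13: INC c by 6): c -1 -> 5
  event 4 (t=19: SET a = 14): c unchanged
  event 5 (t=24: INC c by 13): c 5 -> 18
  event 6 (t=28: DEL a): c unchanged
  event 7 (t=34: DEC c by 6): c 18 -> 12
  event 8 (t=40: SET c = 8): c 12 -> 8
  event 9 (t=45: DEL d): c unchanged
  event 10 (t=51: DEC c by 4): c 8 -> 4
  event 11 (t=53: SET c = 29): c 4 -> 29
Final: c = 29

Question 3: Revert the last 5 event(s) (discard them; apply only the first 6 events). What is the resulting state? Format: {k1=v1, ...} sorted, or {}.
Answer: {c=18}

Derivation:
Keep first 6 events (discard last 5):
  after event 1 (t=3: INC c by 5): {c=5}
  after event 2 (t=11: SET c = -1): {c=-1}
  after event 3 (t=13: INC c by 6): {c=5}
  after event 4 (t=19: SET a = 14): {a=14, c=5}
  after event 5 (t=24: INC c by 13): {a=14, c=18}
  after event 6 (t=28: DEL a): {c=18}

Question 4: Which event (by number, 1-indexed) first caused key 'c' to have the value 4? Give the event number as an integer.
Looking for first event where c becomes 4:
  event 1: c = 5
  event 2: c = -1
  event 3: c = 5
  event 4: c = 5
  event 5: c = 18
  event 6: c = 18
  event 7: c = 12
  event 8: c = 8
  event 9: c = 8
  event 10: c 8 -> 4  <-- first match

Answer: 10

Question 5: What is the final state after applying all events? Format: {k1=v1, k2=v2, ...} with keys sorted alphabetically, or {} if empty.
Answer: {c=29}

Derivation:
  after event 1 (t=3: INC c by 5): {c=5}
  after event 2 (t=11: SET c = -1): {c=-1}
  after event 3 (t=13: INC c by 6): {c=5}
  after event 4 (t=19: SET a = 14): {a=14, c=5}
  after event 5 (t=24: INC c by 13): {a=14, c=18}
  after event 6 (t=28: DEL a): {c=18}
  after event 7 (t=34: DEC c by 6): {c=12}
  after event 8 (t=40: SET c = 8): {c=8}
  after event 9 (t=45: DEL d): {c=8}
  after event 10 (t=51: DEC c by 4): {c=4}
  after event 11 (t=53: SET c = 29): {c=29}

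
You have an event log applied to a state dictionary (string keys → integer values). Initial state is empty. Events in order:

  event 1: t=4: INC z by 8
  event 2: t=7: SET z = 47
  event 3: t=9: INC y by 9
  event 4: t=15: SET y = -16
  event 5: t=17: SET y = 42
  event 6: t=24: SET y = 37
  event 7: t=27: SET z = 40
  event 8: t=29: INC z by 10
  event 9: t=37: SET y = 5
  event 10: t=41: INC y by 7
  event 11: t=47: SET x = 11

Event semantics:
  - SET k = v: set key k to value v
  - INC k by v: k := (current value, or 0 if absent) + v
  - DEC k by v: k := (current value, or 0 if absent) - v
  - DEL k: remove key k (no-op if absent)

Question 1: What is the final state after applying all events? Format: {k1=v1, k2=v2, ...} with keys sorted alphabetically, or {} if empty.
Answer: {x=11, y=12, z=50}

Derivation:
  after event 1 (t=4: INC z by 8): {z=8}
  after event 2 (t=7: SET z = 47): {z=47}
  after event 3 (t=9: INC y by 9): {y=9, z=47}
  after event 4 (t=15: SET y = -16): {y=-16, z=47}
  after event 5 (t=17: SET y = 42): {y=42, z=47}
  after event 6 (t=24: SET y = 37): {y=37, z=47}
  after event 7 (t=27: SET z = 40): {y=37, z=40}
  after event 8 (t=29: INC z by 10): {y=37, z=50}
  after event 9 (t=37: SET y = 5): {y=5, z=50}
  after event 10 (t=41: INC y by 7): {y=12, z=50}
  after event 11 (t=47: SET x = 11): {x=11, y=12, z=50}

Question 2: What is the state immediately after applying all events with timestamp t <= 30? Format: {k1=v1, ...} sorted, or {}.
Answer: {y=37, z=50}

Derivation:
Apply events with t <= 30 (8 events):
  after event 1 (t=4: INC z by 8): {z=8}
  after event 2 (t=7: SET z = 47): {z=47}
  after event 3 (t=9: INC y by 9): {y=9, z=47}
  after event 4 (t=15: SET y = -16): {y=-16, z=47}
  after event 5 (t=17: SET y = 42): {y=42, z=47}
  after event 6 (t=24: SET y = 37): {y=37, z=47}
  after event 7 (t=27: SET z = 40): {y=37, z=40}
  after event 8 (t=29: INC z by 10): {y=37, z=50}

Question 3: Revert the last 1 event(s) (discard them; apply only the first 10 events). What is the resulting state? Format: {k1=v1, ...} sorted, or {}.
Answer: {y=12, z=50}

Derivation:
Keep first 10 events (discard last 1):
  after event 1 (t=4: INC z by 8): {z=8}
  after event 2 (t=7: SET z = 47): {z=47}
  after event 3 (t=9: INC y by 9): {y=9, z=47}
  after event 4 (t=15: SET y = -16): {y=-16, z=47}
  after event 5 (t=17: SET y = 42): {y=42, z=47}
  after event 6 (t=24: SET y = 37): {y=37, z=47}
  after event 7 (t=27: SET z = 40): {y=37, z=40}
  after event 8 (t=29: INC z by 10): {y=37, z=50}
  after event 9 (t=37: SET y = 5): {y=5, z=50}
  after event 10 (t=41: INC y by 7): {y=12, z=50}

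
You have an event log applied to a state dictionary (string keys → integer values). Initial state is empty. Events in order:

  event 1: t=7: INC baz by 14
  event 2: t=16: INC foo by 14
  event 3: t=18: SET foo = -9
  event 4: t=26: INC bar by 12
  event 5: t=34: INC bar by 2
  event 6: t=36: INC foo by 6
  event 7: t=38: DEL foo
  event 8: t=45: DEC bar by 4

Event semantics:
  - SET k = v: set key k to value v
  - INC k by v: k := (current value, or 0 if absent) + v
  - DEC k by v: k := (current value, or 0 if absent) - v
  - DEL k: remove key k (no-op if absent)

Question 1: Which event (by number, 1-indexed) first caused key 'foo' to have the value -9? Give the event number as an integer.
Answer: 3

Derivation:
Looking for first event where foo becomes -9:
  event 2: foo = 14
  event 3: foo 14 -> -9  <-- first match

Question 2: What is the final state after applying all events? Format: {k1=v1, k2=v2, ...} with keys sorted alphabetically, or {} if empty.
Answer: {bar=10, baz=14}

Derivation:
  after event 1 (t=7: INC baz by 14): {baz=14}
  after event 2 (t=16: INC foo by 14): {baz=14, foo=14}
  after event 3 (t=18: SET foo = -9): {baz=14, foo=-9}
  after event 4 (t=26: INC bar by 12): {bar=12, baz=14, foo=-9}
  after event 5 (t=34: INC bar by 2): {bar=14, baz=14, foo=-9}
  after event 6 (t=36: INC foo by 6): {bar=14, baz=14, foo=-3}
  after event 7 (t=38: DEL foo): {bar=14, baz=14}
  after event 8 (t=45: DEC bar by 4): {bar=10, baz=14}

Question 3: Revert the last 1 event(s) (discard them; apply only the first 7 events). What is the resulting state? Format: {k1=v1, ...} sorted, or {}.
Answer: {bar=14, baz=14}

Derivation:
Keep first 7 events (discard last 1):
  after event 1 (t=7: INC baz by 14): {baz=14}
  after event 2 (t=16: INC foo by 14): {baz=14, foo=14}
  after event 3 (t=18: SET foo = -9): {baz=14, foo=-9}
  after event 4 (t=26: INC bar by 12): {bar=12, baz=14, foo=-9}
  after event 5 (t=34: INC bar by 2): {bar=14, baz=14, foo=-9}
  after event 6 (t=36: INC foo by 6): {bar=14, baz=14, foo=-3}
  after event 7 (t=38: DEL foo): {bar=14, baz=14}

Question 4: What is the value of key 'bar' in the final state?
Track key 'bar' through all 8 events:
  event 1 (t=7: INC baz by 14): bar unchanged
  event 2 (t=16: INC foo by 14): bar unchanged
  event 3 (t=18: SET foo = -9): bar unchanged
  event 4 (t=26: INC bar by 12): bar (absent) -> 12
  event 5 (t=34: INC bar by 2): bar 12 -> 14
  event 6 (t=36: INC foo by 6): bar unchanged
  event 7 (t=38: DEL foo): bar unchanged
  event 8 (t=45: DEC bar by 4): bar 14 -> 10
Final: bar = 10

Answer: 10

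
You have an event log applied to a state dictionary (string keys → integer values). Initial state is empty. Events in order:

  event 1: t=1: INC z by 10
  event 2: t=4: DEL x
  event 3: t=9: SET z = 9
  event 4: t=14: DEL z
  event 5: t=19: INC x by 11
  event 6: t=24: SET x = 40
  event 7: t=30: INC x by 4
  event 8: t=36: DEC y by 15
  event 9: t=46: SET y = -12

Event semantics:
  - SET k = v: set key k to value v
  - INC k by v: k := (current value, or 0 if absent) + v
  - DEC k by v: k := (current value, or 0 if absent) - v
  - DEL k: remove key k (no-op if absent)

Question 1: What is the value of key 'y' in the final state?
Track key 'y' through all 9 events:
  event 1 (t=1: INC z by 10): y unchanged
  event 2 (t=4: DEL x): y unchanged
  event 3 (t=9: SET z = 9): y unchanged
  event 4 (t=14: DEL z): y unchanged
  event 5 (t=19: INC x by 11): y unchanged
  event 6 (t=24: SET x = 40): y unchanged
  event 7 (t=30: INC x by 4): y unchanged
  event 8 (t=36: DEC y by 15): y (absent) -> -15
  event 9 (t=46: SET y = -12): y -15 -> -12
Final: y = -12

Answer: -12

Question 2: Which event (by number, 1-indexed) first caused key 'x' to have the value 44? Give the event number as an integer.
Answer: 7

Derivation:
Looking for first event where x becomes 44:
  event 5: x = 11
  event 6: x = 40
  event 7: x 40 -> 44  <-- first match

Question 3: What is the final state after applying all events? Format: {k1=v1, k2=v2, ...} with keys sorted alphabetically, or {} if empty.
Answer: {x=44, y=-12}

Derivation:
  after event 1 (t=1: INC z by 10): {z=10}
  after event 2 (t=4: DEL x): {z=10}
  after event 3 (t=9: SET z = 9): {z=9}
  after event 4 (t=14: DEL z): {}
  after event 5 (t=19: INC x by 11): {x=11}
  after event 6 (t=24: SET x = 40): {x=40}
  after event 7 (t=30: INC x by 4): {x=44}
  after event 8 (t=36: DEC y by 15): {x=44, y=-15}
  after event 9 (t=46: SET y = -12): {x=44, y=-12}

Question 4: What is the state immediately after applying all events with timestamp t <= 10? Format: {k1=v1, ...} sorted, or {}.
Apply events with t <= 10 (3 events):
  after event 1 (t=1: INC z by 10): {z=10}
  after event 2 (t=4: DEL x): {z=10}
  after event 3 (t=9: SET z = 9): {z=9}

Answer: {z=9}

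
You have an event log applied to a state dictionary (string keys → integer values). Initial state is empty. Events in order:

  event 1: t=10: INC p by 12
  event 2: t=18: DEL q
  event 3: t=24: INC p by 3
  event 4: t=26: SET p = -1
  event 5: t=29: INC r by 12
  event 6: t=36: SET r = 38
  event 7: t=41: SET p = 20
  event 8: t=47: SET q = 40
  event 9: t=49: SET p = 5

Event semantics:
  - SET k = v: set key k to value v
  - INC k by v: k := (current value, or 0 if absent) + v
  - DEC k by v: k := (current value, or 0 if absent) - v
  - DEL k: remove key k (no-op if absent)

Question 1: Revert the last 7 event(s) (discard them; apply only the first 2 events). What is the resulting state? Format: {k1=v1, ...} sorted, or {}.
Keep first 2 events (discard last 7):
  after event 1 (t=10: INC p by 12): {p=12}
  after event 2 (t=18: DEL q): {p=12}

Answer: {p=12}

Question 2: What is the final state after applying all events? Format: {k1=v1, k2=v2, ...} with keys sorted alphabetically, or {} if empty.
Answer: {p=5, q=40, r=38}

Derivation:
  after event 1 (t=10: INC p by 12): {p=12}
  after event 2 (t=18: DEL q): {p=12}
  after event 3 (t=24: INC p by 3): {p=15}
  after event 4 (t=26: SET p = -1): {p=-1}
  after event 5 (t=29: INC r by 12): {p=-1, r=12}
  after event 6 (t=36: SET r = 38): {p=-1, r=38}
  after event 7 (t=41: SET p = 20): {p=20, r=38}
  after event 8 (t=47: SET q = 40): {p=20, q=40, r=38}
  after event 9 (t=49: SET p = 5): {p=5, q=40, r=38}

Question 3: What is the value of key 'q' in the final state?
Track key 'q' through all 9 events:
  event 1 (t=10: INC p by 12): q unchanged
  event 2 (t=18: DEL q): q (absent) -> (absent)
  event 3 (t=24: INC p by 3): q unchanged
  event 4 (t=26: SET p = -1): q unchanged
  event 5 (t=29: INC r by 12): q unchanged
  event 6 (t=36: SET r = 38): q unchanged
  event 7 (t=41: SET p = 20): q unchanged
  event 8 (t=47: SET q = 40): q (absent) -> 40
  event 9 (t=49: SET p = 5): q unchanged
Final: q = 40

Answer: 40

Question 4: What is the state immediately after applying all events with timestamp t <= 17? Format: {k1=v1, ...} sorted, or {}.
Answer: {p=12}

Derivation:
Apply events with t <= 17 (1 events):
  after event 1 (t=10: INC p by 12): {p=12}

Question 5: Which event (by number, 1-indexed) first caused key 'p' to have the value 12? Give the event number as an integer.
Answer: 1

Derivation:
Looking for first event where p becomes 12:
  event 1: p (absent) -> 12  <-- first match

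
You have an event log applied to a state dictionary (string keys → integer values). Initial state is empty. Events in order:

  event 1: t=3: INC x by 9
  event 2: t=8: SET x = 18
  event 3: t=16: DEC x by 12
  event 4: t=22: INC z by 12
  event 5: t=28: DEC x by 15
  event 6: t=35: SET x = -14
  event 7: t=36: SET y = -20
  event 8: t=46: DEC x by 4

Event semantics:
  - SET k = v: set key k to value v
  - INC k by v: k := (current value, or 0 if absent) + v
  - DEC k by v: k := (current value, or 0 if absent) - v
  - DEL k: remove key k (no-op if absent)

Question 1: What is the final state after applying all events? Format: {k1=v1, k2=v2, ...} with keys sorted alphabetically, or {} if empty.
  after event 1 (t=3: INC x by 9): {x=9}
  after event 2 (t=8: SET x = 18): {x=18}
  after event 3 (t=16: DEC x by 12): {x=6}
  after event 4 (t=22: INC z by 12): {x=6, z=12}
  after event 5 (t=28: DEC x by 15): {x=-9, z=12}
  after event 6 (t=35: SET x = -14): {x=-14, z=12}
  after event 7 (t=36: SET y = -20): {x=-14, y=-20, z=12}
  after event 8 (t=46: DEC x by 4): {x=-18, y=-20, z=12}

Answer: {x=-18, y=-20, z=12}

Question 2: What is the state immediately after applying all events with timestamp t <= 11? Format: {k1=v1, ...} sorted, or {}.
Apply events with t <= 11 (2 events):
  after event 1 (t=3: INC x by 9): {x=9}
  after event 2 (t=8: SET x = 18): {x=18}

Answer: {x=18}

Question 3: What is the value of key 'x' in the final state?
Track key 'x' through all 8 events:
  event 1 (t=3: INC x by 9): x (absent) -> 9
  event 2 (t=8: SET x = 18): x 9 -> 18
  event 3 (t=16: DEC x by 12): x 18 -> 6
  event 4 (t=22: INC z by 12): x unchanged
  event 5 (t=28: DEC x by 15): x 6 -> -9
  event 6 (t=35: SET x = -14): x -9 -> -14
  event 7 (t=36: SET y = -20): x unchanged
  event 8 (t=46: DEC x by 4): x -14 -> -18
Final: x = -18

Answer: -18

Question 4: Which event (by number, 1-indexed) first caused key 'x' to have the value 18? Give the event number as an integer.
Answer: 2

Derivation:
Looking for first event where x becomes 18:
  event 1: x = 9
  event 2: x 9 -> 18  <-- first match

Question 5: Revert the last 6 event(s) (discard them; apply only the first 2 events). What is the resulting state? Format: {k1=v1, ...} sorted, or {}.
Keep first 2 events (discard last 6):
  after event 1 (t=3: INC x by 9): {x=9}
  after event 2 (t=8: SET x = 18): {x=18}

Answer: {x=18}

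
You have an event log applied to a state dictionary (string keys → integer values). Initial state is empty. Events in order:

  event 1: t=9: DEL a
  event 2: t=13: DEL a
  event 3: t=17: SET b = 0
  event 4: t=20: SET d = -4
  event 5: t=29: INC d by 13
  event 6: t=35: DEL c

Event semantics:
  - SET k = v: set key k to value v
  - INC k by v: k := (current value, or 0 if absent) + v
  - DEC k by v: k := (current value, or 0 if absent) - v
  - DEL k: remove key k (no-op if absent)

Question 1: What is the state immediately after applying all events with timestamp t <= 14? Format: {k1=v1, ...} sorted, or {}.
Answer: {}

Derivation:
Apply events with t <= 14 (2 events):
  after event 1 (t=9: DEL a): {}
  after event 2 (t=13: DEL a): {}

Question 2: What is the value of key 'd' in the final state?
Answer: 9

Derivation:
Track key 'd' through all 6 events:
  event 1 (t=9: DEL a): d unchanged
  event 2 (t=13: DEL a): d unchanged
  event 3 (t=17: SET b = 0): d unchanged
  event 4 (t=20: SET d = -4): d (absent) -> -4
  event 5 (t=29: INC d by 13): d -4 -> 9
  event 6 (t=35: DEL c): d unchanged
Final: d = 9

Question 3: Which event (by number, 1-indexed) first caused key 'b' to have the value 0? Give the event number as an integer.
Looking for first event where b becomes 0:
  event 3: b (absent) -> 0  <-- first match

Answer: 3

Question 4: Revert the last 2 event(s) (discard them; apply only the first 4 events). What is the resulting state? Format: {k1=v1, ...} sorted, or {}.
Answer: {b=0, d=-4}

Derivation:
Keep first 4 events (discard last 2):
  after event 1 (t=9: DEL a): {}
  after event 2 (t=13: DEL a): {}
  after event 3 (t=17: SET b = 0): {b=0}
  after event 4 (t=20: SET d = -4): {b=0, d=-4}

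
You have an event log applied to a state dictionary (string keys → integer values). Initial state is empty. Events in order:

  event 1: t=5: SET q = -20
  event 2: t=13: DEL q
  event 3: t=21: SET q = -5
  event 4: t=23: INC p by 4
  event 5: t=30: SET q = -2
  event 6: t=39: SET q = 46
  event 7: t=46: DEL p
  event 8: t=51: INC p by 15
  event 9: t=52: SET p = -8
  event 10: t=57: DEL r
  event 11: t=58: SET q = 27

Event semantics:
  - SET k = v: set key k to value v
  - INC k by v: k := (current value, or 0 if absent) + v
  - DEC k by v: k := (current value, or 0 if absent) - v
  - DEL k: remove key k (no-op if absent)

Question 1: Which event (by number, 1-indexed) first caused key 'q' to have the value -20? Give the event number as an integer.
Looking for first event where q becomes -20:
  event 1: q (absent) -> -20  <-- first match

Answer: 1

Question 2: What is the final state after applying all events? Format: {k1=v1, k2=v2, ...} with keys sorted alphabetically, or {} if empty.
Answer: {p=-8, q=27}

Derivation:
  after event 1 (t=5: SET q = -20): {q=-20}
  after event 2 (t=13: DEL q): {}
  after event 3 (t=21: SET q = -5): {q=-5}
  after event 4 (t=23: INC p by 4): {p=4, q=-5}
  after event 5 (t=30: SET q = -2): {p=4, q=-2}
  after event 6 (t=39: SET q = 46): {p=4, q=46}
  after event 7 (t=46: DEL p): {q=46}
  after event 8 (t=51: INC p by 15): {p=15, q=46}
  after event 9 (t=52: SET p = -8): {p=-8, q=46}
  after event 10 (t=57: DEL r): {p=-8, q=46}
  after event 11 (t=58: SET q = 27): {p=-8, q=27}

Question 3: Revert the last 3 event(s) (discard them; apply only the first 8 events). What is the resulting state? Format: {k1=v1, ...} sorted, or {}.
Answer: {p=15, q=46}

Derivation:
Keep first 8 events (discard last 3):
  after event 1 (t=5: SET q = -20): {q=-20}
  after event 2 (t=13: DEL q): {}
  after event 3 (t=21: SET q = -5): {q=-5}
  after event 4 (t=23: INC p by 4): {p=4, q=-5}
  after event 5 (t=30: SET q = -2): {p=4, q=-2}
  after event 6 (t=39: SET q = 46): {p=4, q=46}
  after event 7 (t=46: DEL p): {q=46}
  after event 8 (t=51: INC p by 15): {p=15, q=46}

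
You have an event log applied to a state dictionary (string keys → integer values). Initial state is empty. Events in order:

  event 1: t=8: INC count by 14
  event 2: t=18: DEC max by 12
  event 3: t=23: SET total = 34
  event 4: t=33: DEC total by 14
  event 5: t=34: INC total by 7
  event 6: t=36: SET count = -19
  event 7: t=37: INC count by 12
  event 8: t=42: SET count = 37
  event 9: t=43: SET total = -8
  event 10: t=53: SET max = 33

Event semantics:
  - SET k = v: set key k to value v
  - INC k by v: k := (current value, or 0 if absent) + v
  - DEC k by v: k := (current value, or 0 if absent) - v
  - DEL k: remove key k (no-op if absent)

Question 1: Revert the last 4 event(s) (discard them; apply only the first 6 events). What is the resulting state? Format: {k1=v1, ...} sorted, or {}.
Answer: {count=-19, max=-12, total=27}

Derivation:
Keep first 6 events (discard last 4):
  after event 1 (t=8: INC count by 14): {count=14}
  after event 2 (t=18: DEC max by 12): {count=14, max=-12}
  after event 3 (t=23: SET total = 34): {count=14, max=-12, total=34}
  after event 4 (t=33: DEC total by 14): {count=14, max=-12, total=20}
  after event 5 (t=34: INC total by 7): {count=14, max=-12, total=27}
  after event 6 (t=36: SET count = -19): {count=-19, max=-12, total=27}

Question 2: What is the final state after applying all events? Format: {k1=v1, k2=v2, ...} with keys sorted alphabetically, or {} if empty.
Answer: {count=37, max=33, total=-8}

Derivation:
  after event 1 (t=8: INC count by 14): {count=14}
  after event 2 (t=18: DEC max by 12): {count=14, max=-12}
  after event 3 (t=23: SET total = 34): {count=14, max=-12, total=34}
  after event 4 (t=33: DEC total by 14): {count=14, max=-12, total=20}
  after event 5 (t=34: INC total by 7): {count=14, max=-12, total=27}
  after event 6 (t=36: SET count = -19): {count=-19, max=-12, total=27}
  after event 7 (t=37: INC count by 12): {count=-7, max=-12, total=27}
  after event 8 (t=42: SET count = 37): {count=37, max=-12, total=27}
  after event 9 (t=43: SET total = -8): {count=37, max=-12, total=-8}
  after event 10 (t=53: SET max = 33): {count=37, max=33, total=-8}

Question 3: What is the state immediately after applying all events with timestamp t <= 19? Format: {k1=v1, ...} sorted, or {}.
Apply events with t <= 19 (2 events):
  after event 1 (t=8: INC count by 14): {count=14}
  after event 2 (t=18: DEC max by 12): {count=14, max=-12}

Answer: {count=14, max=-12}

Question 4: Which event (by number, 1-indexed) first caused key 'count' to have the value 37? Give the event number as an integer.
Looking for first event where count becomes 37:
  event 1: count = 14
  event 2: count = 14
  event 3: count = 14
  event 4: count = 14
  event 5: count = 14
  event 6: count = -19
  event 7: count = -7
  event 8: count -7 -> 37  <-- first match

Answer: 8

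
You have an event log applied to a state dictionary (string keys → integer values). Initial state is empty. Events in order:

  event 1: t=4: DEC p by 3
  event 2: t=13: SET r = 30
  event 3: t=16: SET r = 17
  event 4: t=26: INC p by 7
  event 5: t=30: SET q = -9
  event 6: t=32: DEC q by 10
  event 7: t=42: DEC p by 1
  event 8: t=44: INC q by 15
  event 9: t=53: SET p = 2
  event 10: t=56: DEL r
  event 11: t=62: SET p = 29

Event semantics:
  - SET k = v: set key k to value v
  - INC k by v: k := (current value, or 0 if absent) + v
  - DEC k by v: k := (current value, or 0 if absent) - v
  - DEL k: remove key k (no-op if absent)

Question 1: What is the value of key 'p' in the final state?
Track key 'p' through all 11 events:
  event 1 (t=4: DEC p by 3): p (absent) -> -3
  event 2 (t=13: SET r = 30): p unchanged
  event 3 (t=16: SET r = 17): p unchanged
  event 4 (t=26: INC p by 7): p -3 -> 4
  event 5 (t=30: SET q = -9): p unchanged
  event 6 (t=32: DEC q by 10): p unchanged
  event 7 (t=42: DEC p by 1): p 4 -> 3
  event 8 (t=44: INC q by 15): p unchanged
  event 9 (t=53: SET p = 2): p 3 -> 2
  event 10 (t=56: DEL r): p unchanged
  event 11 (t=62: SET p = 29): p 2 -> 29
Final: p = 29

Answer: 29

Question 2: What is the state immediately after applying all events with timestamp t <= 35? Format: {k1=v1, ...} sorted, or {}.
Apply events with t <= 35 (6 events):
  after event 1 (t=4: DEC p by 3): {p=-3}
  after event 2 (t=13: SET r = 30): {p=-3, r=30}
  after event 3 (t=16: SET r = 17): {p=-3, r=17}
  after event 4 (t=26: INC p by 7): {p=4, r=17}
  after event 5 (t=30: SET q = -9): {p=4, q=-9, r=17}
  after event 6 (t=32: DEC q by 10): {p=4, q=-19, r=17}

Answer: {p=4, q=-19, r=17}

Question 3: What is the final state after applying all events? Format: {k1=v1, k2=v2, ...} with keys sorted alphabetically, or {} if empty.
Answer: {p=29, q=-4}

Derivation:
  after event 1 (t=4: DEC p by 3): {p=-3}
  after event 2 (t=13: SET r = 30): {p=-3, r=30}
  after event 3 (t=16: SET r = 17): {p=-3, r=17}
  after event 4 (t=26: INC p by 7): {p=4, r=17}
  after event 5 (t=30: SET q = -9): {p=4, q=-9, r=17}
  after event 6 (t=32: DEC q by 10): {p=4, q=-19, r=17}
  after event 7 (t=42: DEC p by 1): {p=3, q=-19, r=17}
  after event 8 (t=44: INC q by 15): {p=3, q=-4, r=17}
  after event 9 (t=53: SET p = 2): {p=2, q=-4, r=17}
  after event 10 (t=56: DEL r): {p=2, q=-4}
  after event 11 (t=62: SET p = 29): {p=29, q=-4}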